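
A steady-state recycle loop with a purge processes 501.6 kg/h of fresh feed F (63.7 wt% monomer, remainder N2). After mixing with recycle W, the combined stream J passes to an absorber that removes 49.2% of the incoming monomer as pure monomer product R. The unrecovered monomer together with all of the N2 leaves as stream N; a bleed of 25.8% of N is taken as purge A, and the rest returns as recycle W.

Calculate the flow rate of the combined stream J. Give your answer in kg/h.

1219 kg/h

N2 enters only via F and leaves only via the purge: 501.6×0.363 = 0.258×(N2 in N), and the absorber passes all N2, so N2 in J = N2 in N = 705.74 kg/h.
monomer in J: m_A = 501.6×0.637 + (1−0.258)·(1−0.492)·m_A, so m_A = 319.52/0.6231 = 512.82 kg/h.
J = 512.82 + 705.74 = 1218.6 kg/h.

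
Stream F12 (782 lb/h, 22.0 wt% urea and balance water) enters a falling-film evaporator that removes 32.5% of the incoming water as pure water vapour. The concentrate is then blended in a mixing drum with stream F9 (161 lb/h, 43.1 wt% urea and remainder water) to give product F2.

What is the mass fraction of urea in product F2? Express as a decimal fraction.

Vapour removed = 0.325×0.780×782 = 198.24 lb/h; concentrate = 583.76 lb/h.
urea reaching the mixer = 172.04 (from concentrate) + 161×0.431 = 241.43 lb/h.
Product flow = 583.76 + 161 = 744.76 lb/h; urea fraction = 0.324.

0.324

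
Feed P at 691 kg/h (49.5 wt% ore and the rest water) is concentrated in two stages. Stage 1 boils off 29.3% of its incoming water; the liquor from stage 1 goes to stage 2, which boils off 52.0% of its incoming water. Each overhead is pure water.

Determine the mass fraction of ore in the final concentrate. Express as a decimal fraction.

water in feed = 691×0.505 = 348.95 kg/h.
After stage 1: water left = (1−0.293)×348.95 = 246.71; stream total = 588.76 kg/h.
After stage 2: water left = (1−0.520)×246.71 = 118.42; final concentrate = 460.47 kg/h.
ore fraction = 342.05/460.47 = 0.743.

0.743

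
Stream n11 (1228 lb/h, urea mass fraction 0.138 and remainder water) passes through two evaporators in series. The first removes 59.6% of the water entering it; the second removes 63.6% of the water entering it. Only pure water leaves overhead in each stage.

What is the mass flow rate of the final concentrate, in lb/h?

325.1 lb/h

water in feed = 1228×0.862 = 1058.5 lb/h.
After stage 1: water left = (1−0.596)×1058.5 = 427.65; stream total = 597.11 lb/h.
After stage 2: water left = (1−0.636)×427.65 = 155.66; final concentrate = 325.13 lb/h.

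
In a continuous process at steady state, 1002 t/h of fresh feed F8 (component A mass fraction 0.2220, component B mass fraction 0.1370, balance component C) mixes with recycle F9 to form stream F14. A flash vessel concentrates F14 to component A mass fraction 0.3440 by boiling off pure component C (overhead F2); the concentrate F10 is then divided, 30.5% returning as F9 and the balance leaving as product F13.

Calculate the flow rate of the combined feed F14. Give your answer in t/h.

Overall component A balance (none leaves overhead): component A in fresh feed = component A in product, i.e. 1002×0.222 = (1−0.305)·F10·0.344.
F10 = 222.44/(0.344×0.695) = 930.42 t/h.
Recycle F9 = 0.305×930.42 = 283.78 t/h.
Combined feed F14 = 1002 + 283.78 = 1285.8 t/h.

1286 t/h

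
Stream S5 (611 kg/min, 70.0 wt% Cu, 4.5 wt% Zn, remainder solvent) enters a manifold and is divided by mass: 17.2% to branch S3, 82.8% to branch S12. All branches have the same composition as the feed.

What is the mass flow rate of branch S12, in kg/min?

Branch S12 flow = 0.828×611 = 505.91 kg/min.

505.9 kg/min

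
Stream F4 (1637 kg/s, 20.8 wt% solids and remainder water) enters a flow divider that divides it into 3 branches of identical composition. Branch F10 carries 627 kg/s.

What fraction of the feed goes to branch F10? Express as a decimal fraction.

Fraction to F10 = 627/1637 = 0.3830.

0.383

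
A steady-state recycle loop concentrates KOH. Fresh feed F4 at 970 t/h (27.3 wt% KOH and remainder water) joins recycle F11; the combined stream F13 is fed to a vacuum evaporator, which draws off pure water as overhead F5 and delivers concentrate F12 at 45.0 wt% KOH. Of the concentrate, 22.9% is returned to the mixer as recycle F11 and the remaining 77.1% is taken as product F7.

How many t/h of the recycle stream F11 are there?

Overall KOH balance (none leaves overhead): KOH in fresh feed = KOH in product, i.e. 970×0.273 = (1−0.229)·F12·0.450.
F12 = 264.81/(0.450×0.771) = 763.25 t/h.
Recycle F11 = 0.229×763.25 = 174.78 t/h.

174.8 t/h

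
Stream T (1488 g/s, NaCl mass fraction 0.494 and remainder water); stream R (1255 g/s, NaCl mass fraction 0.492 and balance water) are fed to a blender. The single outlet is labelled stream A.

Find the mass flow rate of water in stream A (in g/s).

water out = water in = 1488×0.506 + 1255×0.508 = 1390.5 g/s.

1390 g/s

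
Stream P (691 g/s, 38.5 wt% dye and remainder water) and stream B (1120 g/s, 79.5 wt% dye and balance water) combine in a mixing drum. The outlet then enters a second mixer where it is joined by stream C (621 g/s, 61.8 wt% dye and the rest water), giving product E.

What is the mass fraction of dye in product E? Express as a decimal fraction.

0.633

Overall, product flow = 2432 g/s.
dye in = 691×0.385 + 1120×0.795 + 621×0.618 = 1540.2 g/s.
dye fraction in E = 0.633.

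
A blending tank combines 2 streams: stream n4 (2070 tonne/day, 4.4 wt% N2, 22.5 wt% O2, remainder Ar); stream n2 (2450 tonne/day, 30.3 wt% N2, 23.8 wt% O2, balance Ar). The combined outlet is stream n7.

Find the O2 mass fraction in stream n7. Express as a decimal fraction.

Total flow out = 2070 + 2450 = 4520 tonne/day.
O2 in = 2070×0.225 + 2450×0.238 = 1048.8 tonne/day.
O2 mass fraction in n7 = 1048.8/4520 = 0.232.

0.232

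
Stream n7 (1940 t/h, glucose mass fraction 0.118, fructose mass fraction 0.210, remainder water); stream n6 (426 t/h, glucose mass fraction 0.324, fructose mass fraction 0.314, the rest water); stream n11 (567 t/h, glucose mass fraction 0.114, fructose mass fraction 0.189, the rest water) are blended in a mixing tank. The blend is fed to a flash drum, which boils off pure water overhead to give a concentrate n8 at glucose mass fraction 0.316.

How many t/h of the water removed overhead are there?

1567 t/h

glucose entering = 1940×0.118 + 426×0.324 + 567×0.114 = 431.58 t/h.
All glucose reports to n8, so n8 = 431.58/0.316 = 1365.8 t/h.
Total feed = 2933 t/h; overhead = 2933 − 1365.8 = 1567.2 t/h.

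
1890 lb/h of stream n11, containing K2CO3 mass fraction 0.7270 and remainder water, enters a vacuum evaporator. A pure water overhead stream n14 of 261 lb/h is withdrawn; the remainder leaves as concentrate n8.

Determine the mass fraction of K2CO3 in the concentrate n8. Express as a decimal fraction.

0.8435

K2CO3 is not removed: 1890×0.727 = 1374 lb/h of K2CO3 enters n8.
Concentrate = 1890 − 261 = 1629 lb/h.
Mass fraction = 1374/1629 = 0.8435.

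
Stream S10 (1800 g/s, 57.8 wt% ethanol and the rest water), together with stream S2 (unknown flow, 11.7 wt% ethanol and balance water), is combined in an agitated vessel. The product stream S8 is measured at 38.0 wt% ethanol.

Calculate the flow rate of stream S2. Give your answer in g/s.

1355 g/s

Let S2 be the unknown flow. Total out = 1800 + S2.
ethanol balance: 1040.4 + 0.117·S2 = 0.380·(1800 + S2)
(0.117 − 0.380)·S2 = 0.380×1800 − 1040.4 = -356.4
S2 = -356.4 / -0.263 = 1355.1 g/s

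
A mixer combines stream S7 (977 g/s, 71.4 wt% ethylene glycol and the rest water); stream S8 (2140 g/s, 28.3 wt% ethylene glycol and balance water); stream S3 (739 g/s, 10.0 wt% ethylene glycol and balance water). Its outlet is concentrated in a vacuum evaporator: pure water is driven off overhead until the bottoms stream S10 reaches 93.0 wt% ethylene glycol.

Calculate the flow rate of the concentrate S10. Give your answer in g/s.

1481 g/s

ethylene glycol entering = 977×0.714 + 2140×0.283 + 739×0.100 = 1377.1 g/s.
All ethylene glycol reports to S10, so S10 = 1377.1/0.930 = 1480.8 g/s.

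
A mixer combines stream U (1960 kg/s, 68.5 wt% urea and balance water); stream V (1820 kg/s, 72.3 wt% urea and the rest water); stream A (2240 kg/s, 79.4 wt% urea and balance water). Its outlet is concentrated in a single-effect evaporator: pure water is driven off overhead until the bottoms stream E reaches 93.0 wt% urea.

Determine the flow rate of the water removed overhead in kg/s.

urea entering = 1960×0.685 + 1820×0.723 + 2240×0.794 = 4437 kg/s.
All urea reports to E, so E = 4437/0.930 = 4771 kg/s.
Total feed = 6020 kg/s; overhead = 6020 − 4771 = 1249 kg/s.

1249 kg/s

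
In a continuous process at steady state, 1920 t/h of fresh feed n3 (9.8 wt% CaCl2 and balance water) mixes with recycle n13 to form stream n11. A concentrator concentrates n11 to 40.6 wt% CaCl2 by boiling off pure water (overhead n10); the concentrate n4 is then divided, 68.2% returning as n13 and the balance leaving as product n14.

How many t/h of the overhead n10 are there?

1457 t/h

Overall CaCl2 balance (none leaves overhead): CaCl2 in fresh feed = CaCl2 in product, i.e. 1920×0.098 = (1−0.682)·n4·0.406.
n4 = 188.16/(0.406×0.318) = 1457.4 t/h.
Recycle n13 = 0.682×1457.4 = 993.94 t/h.
Combined feed n11 = 1920 + 993.94 = 2913.9 t/h.
Overhead n10 = n11 − n4 = 2913.9 − 1457.4 = 1456.6 t/h.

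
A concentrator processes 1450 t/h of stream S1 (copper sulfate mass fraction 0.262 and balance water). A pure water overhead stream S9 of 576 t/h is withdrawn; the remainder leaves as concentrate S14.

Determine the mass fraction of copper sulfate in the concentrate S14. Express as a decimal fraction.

0.435

copper sulfate is not removed: 1450×0.262 = 379.9 t/h of copper sulfate enters S14.
Concentrate = 1450 − 576 = 874 t/h.
Mass fraction = 379.9/874 = 0.435.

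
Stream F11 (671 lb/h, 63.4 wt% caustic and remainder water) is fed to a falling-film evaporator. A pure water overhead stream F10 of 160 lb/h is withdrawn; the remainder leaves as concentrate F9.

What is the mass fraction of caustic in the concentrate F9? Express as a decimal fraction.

0.833

caustic is not removed: 671×0.634 = 425.41 lb/h of caustic enters F9.
Concentrate = 671 − 160 = 511 lb/h.
Mass fraction = 425.41/511 = 0.833.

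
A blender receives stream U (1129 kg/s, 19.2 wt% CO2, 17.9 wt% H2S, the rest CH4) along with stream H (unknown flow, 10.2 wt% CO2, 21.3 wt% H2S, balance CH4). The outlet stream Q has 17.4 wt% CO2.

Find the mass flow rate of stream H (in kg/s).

282.3 kg/s

Let H be the unknown flow. Total out = 1129 + H.
CO2 balance: 216.77 + 0.102·H = 0.174·(1129 + H)
(0.102 − 0.174)·H = 0.174×1129 − 216.77 = -20.322
H = -20.322 / -0.072 = 282.25 kg/s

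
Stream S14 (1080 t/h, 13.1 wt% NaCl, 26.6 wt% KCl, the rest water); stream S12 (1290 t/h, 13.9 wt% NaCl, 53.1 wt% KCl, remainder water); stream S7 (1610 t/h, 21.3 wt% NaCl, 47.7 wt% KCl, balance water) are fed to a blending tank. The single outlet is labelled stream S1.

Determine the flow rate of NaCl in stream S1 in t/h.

NaCl out = NaCl in = 1080×0.131 + 1290×0.139 + 1610×0.213 = 663.72 t/h.

663.7 t/h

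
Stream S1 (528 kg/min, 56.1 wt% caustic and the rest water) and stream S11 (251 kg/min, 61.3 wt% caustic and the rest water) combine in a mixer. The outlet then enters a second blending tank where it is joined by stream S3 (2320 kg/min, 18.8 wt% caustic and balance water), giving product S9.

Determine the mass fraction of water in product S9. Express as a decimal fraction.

Overall, product flow = 3099 kg/min.
water in = 528×0.439 + 251×0.387 + 2320×0.812 = 2212.8 kg/min.
water fraction in S9 = 0.714.

0.714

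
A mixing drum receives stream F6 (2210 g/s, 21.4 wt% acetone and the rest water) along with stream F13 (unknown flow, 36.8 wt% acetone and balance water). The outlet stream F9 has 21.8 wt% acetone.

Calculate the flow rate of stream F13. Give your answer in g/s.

58.93 g/s

Let F13 be the unknown flow. Total out = 2210 + F13.
acetone balance: 472.94 + 0.368·F13 = 0.218·(2210 + F13)
(0.368 − 0.218)·F13 = 0.218×2210 − 472.94 = 8.84
F13 = 8.84 / 0.150 = 58.933 g/s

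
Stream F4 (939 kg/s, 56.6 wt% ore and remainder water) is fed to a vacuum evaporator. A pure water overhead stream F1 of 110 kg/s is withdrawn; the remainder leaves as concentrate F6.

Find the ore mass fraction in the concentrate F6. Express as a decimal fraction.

ore is not removed: 939×0.566 = 531.47 kg/s of ore enters F6.
Concentrate = 939 − 110 = 829 kg/s.
Mass fraction = 531.47/829 = 0.641.

0.641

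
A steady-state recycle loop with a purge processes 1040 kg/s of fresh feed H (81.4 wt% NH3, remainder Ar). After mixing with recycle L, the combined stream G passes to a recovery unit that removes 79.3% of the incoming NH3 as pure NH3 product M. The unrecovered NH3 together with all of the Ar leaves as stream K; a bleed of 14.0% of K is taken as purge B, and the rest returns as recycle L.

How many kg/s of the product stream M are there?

NH3 in G: m_A = 1040×0.814 + (1−0.140)·(1−0.793)·m_A, so m_A = 846.56/0.8220 = 1029.9 kg/s.
Product M = 0.793×1029.9 = 816.71 kg/s.

816.7 kg/s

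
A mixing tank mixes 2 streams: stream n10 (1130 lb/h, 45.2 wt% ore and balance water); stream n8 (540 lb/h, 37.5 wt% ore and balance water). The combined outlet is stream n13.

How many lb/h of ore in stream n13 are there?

713.3 lb/h

ore out = ore in = 1130×0.452 + 540×0.375 = 713.26 lb/h.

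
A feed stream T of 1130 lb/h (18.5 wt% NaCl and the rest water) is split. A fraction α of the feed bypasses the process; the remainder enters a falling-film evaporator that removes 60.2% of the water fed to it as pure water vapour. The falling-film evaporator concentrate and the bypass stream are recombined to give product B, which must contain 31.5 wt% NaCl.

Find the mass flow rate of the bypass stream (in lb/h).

All 1130×0.185 = 209.05 lb/h of NaCl reaches B, so B = 209.05/0.315 = 663.65 lb/h and vapour = 466.35 lb/h.
The evaporator receives (1−α)·1130 of feed at 0.815 water and removes 0.602 of that water:
0.602×0.815×(1−α)×1130 = 466.35
(1−α) = 466.35/554.41 = 0.8412;  α = 0.1588.
Bypass flow = 0.1588×1130 = 179.49 lb/h.

179.5 lb/h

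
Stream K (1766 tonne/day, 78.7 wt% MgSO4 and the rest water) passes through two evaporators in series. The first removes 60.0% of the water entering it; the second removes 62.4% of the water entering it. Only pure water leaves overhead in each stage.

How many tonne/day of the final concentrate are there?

water in feed = 1766×0.213 = 376.16 tonne/day.
After stage 1: water left = (1−0.600)×376.16 = 150.46; stream total = 1540.3 tonne/day.
After stage 2: water left = (1−0.624)×150.46 = 56.574; final concentrate = 1446.4 tonne/day.

1446 tonne/day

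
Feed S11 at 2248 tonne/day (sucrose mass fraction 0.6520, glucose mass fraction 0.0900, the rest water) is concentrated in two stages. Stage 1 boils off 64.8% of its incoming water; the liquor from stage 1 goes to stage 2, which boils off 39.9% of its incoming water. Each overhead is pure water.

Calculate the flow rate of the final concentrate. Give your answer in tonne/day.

water in feed = 2248×0.258 = 579.98 tonne/day.
After stage 1: water left = (1−0.648)×579.98 = 204.15; stream total = 1872.2 tonne/day.
After stage 2: water left = (1−0.399)×204.15 = 122.7; final concentrate = 1790.7 tonne/day.

1791 tonne/day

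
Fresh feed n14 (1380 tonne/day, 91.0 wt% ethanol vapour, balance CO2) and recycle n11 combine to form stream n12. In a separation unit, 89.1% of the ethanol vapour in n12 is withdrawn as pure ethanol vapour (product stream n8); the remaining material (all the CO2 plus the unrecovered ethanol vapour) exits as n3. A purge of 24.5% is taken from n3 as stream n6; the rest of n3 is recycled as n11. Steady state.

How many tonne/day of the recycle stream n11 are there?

CO2 enters only via n14 and leaves only via the purge: 1380×0.090 = 0.245×(CO2 in n3), and the separation unit passes all CO2, so CO2 in n12 = CO2 in n3 = 506.94 tonne/day.
ethanol vapour in n12: m_A = 1380×0.910 + (1−0.245)·(1−0.891)·m_A, so m_A = 1255.8/0.9177 = 1368.4 tonne/day.
n3 = (1−0.891)×1368.4 + 506.94 = 656.1 tonne/day.
Recycle n11 = (1−0.245)×656.1 = 495.35 tonne/day.

495.4 tonne/day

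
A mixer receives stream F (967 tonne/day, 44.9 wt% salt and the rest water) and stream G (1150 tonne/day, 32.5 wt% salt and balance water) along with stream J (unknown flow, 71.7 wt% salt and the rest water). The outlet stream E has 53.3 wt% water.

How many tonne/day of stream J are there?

722.8 tonne/day

Let J be the unknown flow. Total out = 2117 + J.
water balance: 1309.1 + 0.283·J = 0.533·(2117 + J)
(0.283 − 0.533)·J = 0.533×2117 − 1309.1 = -180.71
J = -180.71 / -0.250 = 722.82 tonne/day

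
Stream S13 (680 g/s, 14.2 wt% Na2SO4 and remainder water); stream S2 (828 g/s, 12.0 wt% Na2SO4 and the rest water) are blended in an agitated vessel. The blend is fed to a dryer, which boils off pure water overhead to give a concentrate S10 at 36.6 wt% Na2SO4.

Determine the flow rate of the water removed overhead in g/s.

972.7 g/s

Na2SO4 entering = 680×0.142 + 828×0.120 = 195.92 g/s.
All Na2SO4 reports to S10, so S10 = 195.92/0.366 = 535.3 g/s.
Total feed = 1508 g/s; overhead = 1508 − 535.3 = 972.7 g/s.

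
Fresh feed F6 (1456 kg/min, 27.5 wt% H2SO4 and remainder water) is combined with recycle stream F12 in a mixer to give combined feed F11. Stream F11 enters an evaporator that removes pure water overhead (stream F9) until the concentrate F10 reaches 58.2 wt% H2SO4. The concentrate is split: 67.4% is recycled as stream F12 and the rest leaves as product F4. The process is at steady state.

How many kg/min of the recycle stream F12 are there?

Overall H2SO4 balance (none leaves overhead): H2SO4 in fresh feed = H2SO4 in product, i.e. 1456×0.275 = (1−0.674)·F10·0.582.
F10 = 400.4/(0.582×0.326) = 2110.3 kg/min.
Recycle F12 = 0.674×2110.3 = 1422.4 kg/min.

1422 kg/min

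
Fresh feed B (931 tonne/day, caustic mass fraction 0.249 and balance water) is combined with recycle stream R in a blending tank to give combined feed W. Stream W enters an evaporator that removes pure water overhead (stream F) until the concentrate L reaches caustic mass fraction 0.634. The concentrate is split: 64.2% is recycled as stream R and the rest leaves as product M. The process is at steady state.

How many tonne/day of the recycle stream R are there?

Overall caustic balance (none leaves overhead): caustic in fresh feed = caustic in product, i.e. 931×0.249 = (1−0.642)·L·0.634.
L = 231.82/(0.634×0.358) = 1021.4 tonne/day.
Recycle R = 0.642×1021.4 = 655.71 tonne/day.

655.7 tonne/day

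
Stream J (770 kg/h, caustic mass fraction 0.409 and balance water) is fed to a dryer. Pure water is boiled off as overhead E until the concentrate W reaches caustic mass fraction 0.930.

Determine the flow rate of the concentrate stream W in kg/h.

338.6 kg/h

caustic is conserved: 770×0.409 = 314.93 kg/h all reports to the concentrate.
Concentrate = 314.93/(target fraction) = 338.63 kg/h.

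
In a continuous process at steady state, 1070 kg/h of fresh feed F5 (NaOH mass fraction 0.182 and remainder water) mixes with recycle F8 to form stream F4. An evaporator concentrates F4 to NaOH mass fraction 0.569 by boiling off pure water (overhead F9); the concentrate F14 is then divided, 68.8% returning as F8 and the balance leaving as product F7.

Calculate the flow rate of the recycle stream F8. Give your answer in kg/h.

Overall NaOH balance (none leaves overhead): NaOH in fresh feed = NaOH in product, i.e. 1070×0.182 = (1−0.688)·F14·0.569.
F14 = 194.74/(0.569×0.312) = 1097 kg/h.
Recycle F8 = 0.688×1097 = 754.7 kg/h.

754.7 kg/h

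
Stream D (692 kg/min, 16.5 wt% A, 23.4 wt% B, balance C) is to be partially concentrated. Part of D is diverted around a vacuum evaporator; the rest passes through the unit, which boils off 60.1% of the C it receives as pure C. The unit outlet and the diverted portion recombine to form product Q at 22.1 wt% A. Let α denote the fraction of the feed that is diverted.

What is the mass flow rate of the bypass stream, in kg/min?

206.5 kg/min

All 692×0.165 = 114.18 kg/min of A reaches Q, so Q = 114.18/0.221 = 516.65 kg/min and vapour = 175.35 kg/min.
The evaporator receives (1−α)·692 of feed at 0.601 C and removes 0.601 of that C:
0.601×0.601×(1−α)×692 = 175.35
(1−α) = 175.35/249.95 = 0.7015;  α = 0.2985.
Bypass flow = 0.2985×692 = 206.54 kg/min.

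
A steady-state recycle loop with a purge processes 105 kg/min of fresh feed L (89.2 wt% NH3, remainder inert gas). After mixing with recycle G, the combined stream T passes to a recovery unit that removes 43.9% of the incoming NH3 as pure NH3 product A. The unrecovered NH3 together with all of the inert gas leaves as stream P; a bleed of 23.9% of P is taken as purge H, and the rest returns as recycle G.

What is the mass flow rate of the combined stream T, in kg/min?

210.9 kg/min

inert gas enters only via L and leaves only via the purge: 105×0.108 = 0.239×(inert gas in P), and the recovery unit passes all inert gas, so inert gas in T = inert gas in P = 47.448 kg/min.
NH3 in T: m_A = 105×0.892 + (1−0.239)·(1−0.439)·m_A, so m_A = 93.66/0.5731 = 163.43 kg/min.
T = 163.43 + 47.448 = 210.88 kg/min.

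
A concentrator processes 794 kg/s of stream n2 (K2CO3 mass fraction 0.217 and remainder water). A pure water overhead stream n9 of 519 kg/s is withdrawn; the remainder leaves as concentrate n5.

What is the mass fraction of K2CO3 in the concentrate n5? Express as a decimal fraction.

0.627

K2CO3 is not removed: 794×0.217 = 172.3 kg/s of K2CO3 enters n5.
Concentrate = 794 − 519 = 275 kg/s.
Mass fraction = 172.3/275 = 0.627.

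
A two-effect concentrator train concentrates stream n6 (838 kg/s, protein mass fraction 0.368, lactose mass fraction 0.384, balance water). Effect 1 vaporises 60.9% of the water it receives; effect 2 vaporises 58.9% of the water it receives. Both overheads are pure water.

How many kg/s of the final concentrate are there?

663.6 kg/s

water in feed = 838×0.248 = 207.82 kg/s.
After stage 1: water left = (1−0.609)×207.82 = 81.259; stream total = 711.44 kg/s.
After stage 2: water left = (1−0.589)×81.259 = 33.398; final concentrate = 663.57 kg/s.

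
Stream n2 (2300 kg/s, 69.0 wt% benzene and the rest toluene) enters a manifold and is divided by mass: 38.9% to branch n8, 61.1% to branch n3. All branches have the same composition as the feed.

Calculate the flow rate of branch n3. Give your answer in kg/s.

Branch n3 flow = 0.611×2300 = 1405.3 kg/s.

1405 kg/s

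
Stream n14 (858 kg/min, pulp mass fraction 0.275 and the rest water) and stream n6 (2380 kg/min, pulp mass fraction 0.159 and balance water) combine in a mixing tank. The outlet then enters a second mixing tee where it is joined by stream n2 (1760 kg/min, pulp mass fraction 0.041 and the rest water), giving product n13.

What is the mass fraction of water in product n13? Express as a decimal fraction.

0.863

Overall, product flow = 4998 kg/min.
water in = 858×0.725 + 2380×0.841 + 1760×0.959 = 4311.5 kg/min.
water fraction in n13 = 0.863.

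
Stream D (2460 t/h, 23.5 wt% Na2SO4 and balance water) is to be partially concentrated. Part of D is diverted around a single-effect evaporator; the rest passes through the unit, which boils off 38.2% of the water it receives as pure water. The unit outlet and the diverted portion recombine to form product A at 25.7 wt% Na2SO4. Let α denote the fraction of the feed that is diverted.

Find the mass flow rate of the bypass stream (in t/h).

All 2460×0.235 = 578.1 t/h of Na2SO4 reaches A, so A = 578.1/0.257 = 2249.4 t/h and vapour = 210.58 t/h.
The evaporator receives (1−α)·2460 of feed at 0.765 water and removes 0.382 of that water:
0.382×0.765×(1−α)×2460 = 210.58
(1−α) = 210.58/718.89 = 0.2929;  α = 0.7071.
Bypass flow = 0.7071×2460 = 1739.4 t/h.

1739 t/h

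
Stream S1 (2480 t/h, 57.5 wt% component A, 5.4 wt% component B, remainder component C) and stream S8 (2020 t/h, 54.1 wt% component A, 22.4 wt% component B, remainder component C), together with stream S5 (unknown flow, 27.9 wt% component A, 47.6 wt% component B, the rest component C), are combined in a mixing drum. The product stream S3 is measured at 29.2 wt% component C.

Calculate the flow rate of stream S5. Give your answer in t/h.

1719 t/h

Let S5 be the unknown flow. Total out = 4500 + S5.
component C balance: 1394.8 + 0.245·S5 = 0.292·(4500 + S5)
(0.245 − 0.292)·S5 = 0.292×4500 − 1394.8 = -80.78
S5 = -80.78 / -0.047 = 1718.7 t/h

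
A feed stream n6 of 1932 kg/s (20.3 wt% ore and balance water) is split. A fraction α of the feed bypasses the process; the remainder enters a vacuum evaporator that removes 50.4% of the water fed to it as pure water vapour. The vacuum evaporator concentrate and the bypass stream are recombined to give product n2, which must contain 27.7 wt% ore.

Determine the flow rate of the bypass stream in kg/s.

All 1932×0.203 = 392.2 kg/s of ore reaches n2, so n2 = 392.2/0.277 = 1415.9 kg/s and vapour = 516.13 kg/s.
The evaporator receives (1−α)·1932 of feed at 0.797 water and removes 0.504 of that water:
0.504×0.797×(1−α)×1932 = 516.13
(1−α) = 516.13/776.06 = 0.6651;  α = 0.3349.
Bypass flow = 0.3349×1932 = 647.1 kg/s.

647.1 kg/s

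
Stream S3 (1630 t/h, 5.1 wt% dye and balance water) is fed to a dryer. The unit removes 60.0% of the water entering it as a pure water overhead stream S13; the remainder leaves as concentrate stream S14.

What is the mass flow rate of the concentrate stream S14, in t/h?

water entering = 1630×0.949 = 1546.9 t/h; overhead removed = 0.600×1546.9 = 928.12 t/h.
Concentrate = 1630 − 928.12 = 701.88 t/h.

701.9 t/h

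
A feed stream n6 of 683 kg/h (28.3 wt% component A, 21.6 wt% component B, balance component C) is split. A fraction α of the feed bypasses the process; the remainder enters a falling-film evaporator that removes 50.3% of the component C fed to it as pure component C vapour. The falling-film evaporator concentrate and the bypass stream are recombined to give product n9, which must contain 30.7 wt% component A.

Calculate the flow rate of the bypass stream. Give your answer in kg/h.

471.1 kg/h

All 683×0.283 = 193.29 kg/h of component A reaches n9, so n9 = 193.29/0.307 = 629.61 kg/h and vapour = 53.394 kg/h.
The evaporator receives (1−α)·683 of feed at 0.501 component C and removes 0.503 of that component C:
0.503×0.501×(1−α)×683 = 53.394
(1−α) = 53.394/172.12 = 0.3102;  α = 0.6898.
Bypass flow = 0.6898×683 = 471.12 kg/h.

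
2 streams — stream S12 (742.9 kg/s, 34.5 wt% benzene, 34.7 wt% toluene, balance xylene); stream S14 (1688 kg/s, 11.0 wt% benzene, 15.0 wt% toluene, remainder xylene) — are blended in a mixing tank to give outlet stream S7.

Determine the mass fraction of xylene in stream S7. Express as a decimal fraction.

Total flow out = 742.9 + 1688 = 2430.9 kg/s.
xylene in = 742.9×0.308 + 1688×0.740 = 1477.9 kg/s.
xylene mass fraction in S7 = 1477.9/2430.9 = 0.608.

0.608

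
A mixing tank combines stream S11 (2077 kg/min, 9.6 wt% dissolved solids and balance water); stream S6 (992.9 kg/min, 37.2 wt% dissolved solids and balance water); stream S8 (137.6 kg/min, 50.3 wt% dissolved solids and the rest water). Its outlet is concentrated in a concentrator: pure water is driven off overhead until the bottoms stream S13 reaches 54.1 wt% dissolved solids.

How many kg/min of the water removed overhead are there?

dissolved solids entering = 2077×0.096 + 992.9×0.372 + 137.6×0.503 = 637.96 kg/min.
All dissolved solids reports to S13, so S13 = 637.96/0.541 = 1179.2 kg/min.
Total feed = 3207.5 kg/min; overhead = 3207.5 − 1179.2 = 2028.3 kg/min.

2028 kg/min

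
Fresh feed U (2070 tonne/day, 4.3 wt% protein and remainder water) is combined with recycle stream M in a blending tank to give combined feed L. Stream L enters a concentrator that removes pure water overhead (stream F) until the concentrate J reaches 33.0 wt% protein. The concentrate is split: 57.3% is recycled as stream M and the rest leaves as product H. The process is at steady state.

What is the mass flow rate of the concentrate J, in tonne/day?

Overall protein balance (none leaves overhead): protein in fresh feed = protein in product, i.e. 2070×0.043 = (1−0.573)·J·0.330.
J = 89.01/(0.330×0.427) = 631.68 tonne/day.

631.7 tonne/day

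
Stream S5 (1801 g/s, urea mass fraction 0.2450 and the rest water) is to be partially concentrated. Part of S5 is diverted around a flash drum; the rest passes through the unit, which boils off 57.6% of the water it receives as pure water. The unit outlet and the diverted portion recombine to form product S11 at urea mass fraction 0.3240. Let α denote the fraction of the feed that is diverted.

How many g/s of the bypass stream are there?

791.2 g/s

All 1801×0.245 = 441.25 g/s of urea reaches S11, so S11 = 441.25/0.324 = 1361.9 g/s and vapour = 439.13 g/s.
The evaporator receives (1−α)·1801 of feed at 0.755 water and removes 0.576 of that water:
0.576×0.755×(1−α)×1801 = 439.13
(1−α) = 439.13/783.22 = 0.5607;  α = 0.4393.
Bypass flow = 0.4393×1801 = 791.22 g/s.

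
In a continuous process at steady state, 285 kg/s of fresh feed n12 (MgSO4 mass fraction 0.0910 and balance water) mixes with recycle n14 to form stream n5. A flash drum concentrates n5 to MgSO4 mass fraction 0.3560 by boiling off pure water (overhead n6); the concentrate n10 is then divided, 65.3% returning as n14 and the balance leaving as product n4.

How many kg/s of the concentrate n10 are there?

209.9 kg/s

Overall MgSO4 balance (none leaves overhead): MgSO4 in fresh feed = MgSO4 in product, i.e. 285×0.091 = (1−0.653)·n10·0.356.
n10 = 25.935/(0.356×0.347) = 209.95 kg/s.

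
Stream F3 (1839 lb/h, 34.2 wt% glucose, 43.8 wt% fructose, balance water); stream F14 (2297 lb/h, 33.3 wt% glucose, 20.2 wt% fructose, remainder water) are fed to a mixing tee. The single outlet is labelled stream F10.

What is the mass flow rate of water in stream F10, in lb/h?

water out = water in = 1839×0.220 + 2297×0.465 = 1472.7 lb/h.

1473 lb/h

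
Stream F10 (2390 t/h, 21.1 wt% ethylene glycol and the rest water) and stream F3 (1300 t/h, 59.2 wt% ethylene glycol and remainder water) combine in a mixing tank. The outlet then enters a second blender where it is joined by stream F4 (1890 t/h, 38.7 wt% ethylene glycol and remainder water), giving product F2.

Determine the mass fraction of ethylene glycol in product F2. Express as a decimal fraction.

Overall, product flow = 5580 t/h.
ethylene glycol in = 2390×0.211 + 1300×0.592 + 1890×0.387 = 2005.3 t/h.
ethylene glycol fraction in F2 = 0.359.

0.359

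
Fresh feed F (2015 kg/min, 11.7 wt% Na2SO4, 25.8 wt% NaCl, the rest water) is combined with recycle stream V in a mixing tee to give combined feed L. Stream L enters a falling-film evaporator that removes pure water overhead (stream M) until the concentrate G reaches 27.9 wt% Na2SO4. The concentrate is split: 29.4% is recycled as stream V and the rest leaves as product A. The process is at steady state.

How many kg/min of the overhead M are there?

1170 kg/min

Overall Na2SO4 balance (none leaves overhead): Na2SO4 in fresh feed = Na2SO4 in product, i.e. 2015×0.117 = (1−0.294)·G·0.279.
G = 235.76/(0.279×0.706) = 1196.9 kg/min.
Recycle V = 0.294×1196.9 = 351.88 kg/min.
Combined feed L = 2015 + 351.88 = 2366.9 kg/min.
Overhead M = L − G = 2366.9 − 1196.9 = 1170 kg/min.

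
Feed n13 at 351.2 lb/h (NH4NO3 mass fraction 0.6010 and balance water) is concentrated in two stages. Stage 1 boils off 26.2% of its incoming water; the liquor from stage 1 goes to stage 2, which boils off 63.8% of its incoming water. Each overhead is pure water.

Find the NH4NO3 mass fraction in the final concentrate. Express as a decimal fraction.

0.8494

water in feed = 351.2×0.399 = 140.13 lb/h.
After stage 1: water left = (1−0.262)×140.13 = 103.42; stream total = 314.49 lb/h.
After stage 2: water left = (1−0.638)×103.42 = 37.436; final concentrate = 248.51 lb/h.
NH4NO3 fraction = 211.07/248.51 = 0.8494.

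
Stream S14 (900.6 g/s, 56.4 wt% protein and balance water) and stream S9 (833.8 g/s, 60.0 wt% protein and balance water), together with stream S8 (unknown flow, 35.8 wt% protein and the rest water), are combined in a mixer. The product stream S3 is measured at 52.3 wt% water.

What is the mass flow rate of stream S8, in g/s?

Let S8 be the unknown flow. Total out = 1734.4 + S8.
water balance: 726.18 + 0.642·S8 = 0.523·(1734.4 + S8)
(0.642 − 0.523)·S8 = 0.523×1734.4 − 726.18 = 180.91
S8 = 180.91 / 0.119 = 1520.2 g/s

1520 g/s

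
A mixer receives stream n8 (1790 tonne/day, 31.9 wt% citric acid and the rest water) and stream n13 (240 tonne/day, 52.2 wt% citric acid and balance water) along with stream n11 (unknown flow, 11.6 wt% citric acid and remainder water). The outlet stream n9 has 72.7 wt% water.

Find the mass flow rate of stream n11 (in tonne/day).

Let n11 be the unknown flow. Total out = 2030 + n11.
water balance: 1333.7 + 0.884·n11 = 0.727·(2030 + n11)
(0.884 − 0.727)·n11 = 0.727×2030 − 1333.7 = 142.1
n11 = 142.1 / 0.157 = 905.1 tonne/day

905.1 tonne/day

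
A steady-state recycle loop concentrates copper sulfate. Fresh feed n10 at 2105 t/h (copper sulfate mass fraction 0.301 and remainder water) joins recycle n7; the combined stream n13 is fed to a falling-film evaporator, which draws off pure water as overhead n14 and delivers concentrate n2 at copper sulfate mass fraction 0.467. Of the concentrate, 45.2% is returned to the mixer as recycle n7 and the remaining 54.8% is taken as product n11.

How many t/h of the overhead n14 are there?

Overall copper sulfate balance (none leaves overhead): copper sulfate in fresh feed = copper sulfate in product, i.e. 2105×0.301 = (1−0.452)·n2·0.467.
n2 = 633.61/(0.467×0.548) = 2475.8 t/h.
Recycle n7 = 0.452×2475.8 = 1119.1 t/h.
Combined feed n13 = 2105 + 1119.1 = 3224.1 t/h.
Overhead n14 = n13 − n2 = 3224.1 − 2475.8 = 748.24 t/h.

748.2 t/h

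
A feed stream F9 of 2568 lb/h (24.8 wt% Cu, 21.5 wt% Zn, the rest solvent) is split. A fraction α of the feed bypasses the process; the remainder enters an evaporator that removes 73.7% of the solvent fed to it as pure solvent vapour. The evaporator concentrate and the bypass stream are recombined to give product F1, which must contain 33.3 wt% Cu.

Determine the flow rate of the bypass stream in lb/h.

911.7 lb/h

All 2568×0.248 = 636.86 lb/h of Cu reaches F1, so F1 = 636.86/0.333 = 1912.5 lb/h and vapour = 655.5 lb/h.
The evaporator receives (1−α)·2568 of feed at 0.537 solvent and removes 0.737 of that solvent:
0.737×0.537×(1−α)×2568 = 655.5
(1−α) = 655.5/1016.3 = 0.6450;  α = 0.3550.
Bypass flow = 0.3550×2568 = 911.74 lb/h.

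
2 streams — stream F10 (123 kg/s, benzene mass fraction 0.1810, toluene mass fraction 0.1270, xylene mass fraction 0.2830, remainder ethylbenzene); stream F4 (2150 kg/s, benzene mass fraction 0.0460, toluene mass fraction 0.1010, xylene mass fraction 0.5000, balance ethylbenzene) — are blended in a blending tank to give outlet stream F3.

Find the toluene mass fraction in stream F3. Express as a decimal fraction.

Total flow out = 123 + 2150 = 2273 kg/s.
toluene in = 123×0.127 + 2150×0.101 = 232.77 kg/s.
toluene mass fraction in F3 = 232.77/2273 = 0.1024.

0.1024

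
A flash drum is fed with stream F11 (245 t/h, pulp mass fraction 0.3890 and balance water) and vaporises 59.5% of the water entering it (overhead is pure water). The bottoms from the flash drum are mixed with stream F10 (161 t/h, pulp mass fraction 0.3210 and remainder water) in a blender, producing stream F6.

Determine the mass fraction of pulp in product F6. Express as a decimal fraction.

0.4638

Vapour removed = 0.595×0.611×245 = 89.069 t/h; concentrate = 155.93 t/h.
pulp reaching the mixer = 95.305 (from concentrate) + 161×0.321 = 146.99 t/h.
Product flow = 155.93 + 161 = 316.93 t/h; pulp fraction = 0.4638.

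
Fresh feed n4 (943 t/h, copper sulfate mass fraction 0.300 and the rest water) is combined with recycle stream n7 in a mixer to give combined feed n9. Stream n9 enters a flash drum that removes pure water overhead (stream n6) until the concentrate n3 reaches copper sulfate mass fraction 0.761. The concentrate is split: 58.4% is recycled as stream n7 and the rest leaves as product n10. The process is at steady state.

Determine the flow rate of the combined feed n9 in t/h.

Overall copper sulfate balance (none leaves overhead): copper sulfate in fresh feed = copper sulfate in product, i.e. 943×0.300 = (1−0.584)·n3·0.761.
n3 = 282.9/(0.761×0.416) = 893.62 t/h.
Recycle n7 = 0.584×893.62 = 521.88 t/h.
Combined feed n9 = 943 + 521.88 = 1464.9 t/h.

1465 t/h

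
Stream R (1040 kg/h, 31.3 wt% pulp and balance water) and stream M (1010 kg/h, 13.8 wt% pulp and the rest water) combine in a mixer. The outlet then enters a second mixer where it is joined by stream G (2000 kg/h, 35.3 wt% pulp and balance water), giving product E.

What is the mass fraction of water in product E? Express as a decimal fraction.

0.711

Overall, product flow = 4050 kg/h.
water in = 1040×0.687 + 1010×0.862 + 2000×0.647 = 2879.1 kg/h.
water fraction in E = 0.711.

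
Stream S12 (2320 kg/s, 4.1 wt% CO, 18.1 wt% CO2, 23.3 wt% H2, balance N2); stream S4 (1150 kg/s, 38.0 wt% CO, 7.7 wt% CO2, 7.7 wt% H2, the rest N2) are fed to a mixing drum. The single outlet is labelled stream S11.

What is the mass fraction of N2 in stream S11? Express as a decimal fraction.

Total flow out = 2320 + 1150 = 3470 kg/s.
N2 in = 2320×0.545 + 1150×0.466 = 1800.3 kg/s.
N2 mass fraction in S11 = 1800.3/3470 = 0.519.

0.519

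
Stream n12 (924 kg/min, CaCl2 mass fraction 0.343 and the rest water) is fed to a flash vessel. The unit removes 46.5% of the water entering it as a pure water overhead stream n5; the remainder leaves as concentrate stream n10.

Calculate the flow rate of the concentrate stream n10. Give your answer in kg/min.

641.7 kg/min

water entering = 924×0.657 = 607.07 kg/min; overhead removed = 0.465×607.07 = 282.29 kg/min.
Concentrate = 924 − 282.29 = 641.71 kg/min.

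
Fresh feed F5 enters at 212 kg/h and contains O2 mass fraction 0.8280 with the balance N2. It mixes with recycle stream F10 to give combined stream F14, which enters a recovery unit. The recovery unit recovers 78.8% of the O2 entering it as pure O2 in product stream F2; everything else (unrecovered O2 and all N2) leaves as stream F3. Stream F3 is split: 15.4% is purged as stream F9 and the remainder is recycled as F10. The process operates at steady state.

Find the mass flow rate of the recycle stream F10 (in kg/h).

238.7 kg/h

N2 enters only via F5 and leaves only via the purge: 212×0.172 = 0.154×(N2 in F3), and the recovery unit passes all N2, so N2 in F14 = N2 in F3 = 236.78 kg/h.
O2 in F14: m_A = 212×0.828 + (1−0.154)·(1−0.788)·m_A, so m_A = 175.54/0.8206 = 213.9 kg/h.
F3 = (1−0.788)×213.9 + 236.78 = 282.13 kg/h.
Recycle F10 = (1−0.154)×282.13 = 238.68 kg/h.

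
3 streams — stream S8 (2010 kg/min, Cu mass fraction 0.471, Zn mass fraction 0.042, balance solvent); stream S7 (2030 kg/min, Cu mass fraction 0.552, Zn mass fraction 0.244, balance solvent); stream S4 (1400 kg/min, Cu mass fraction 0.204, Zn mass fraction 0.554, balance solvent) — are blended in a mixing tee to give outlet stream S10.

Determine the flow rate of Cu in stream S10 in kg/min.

2353 kg/min

Cu out = Cu in = 2010×0.471 + 2030×0.552 + 1400×0.204 = 2352.9 kg/min.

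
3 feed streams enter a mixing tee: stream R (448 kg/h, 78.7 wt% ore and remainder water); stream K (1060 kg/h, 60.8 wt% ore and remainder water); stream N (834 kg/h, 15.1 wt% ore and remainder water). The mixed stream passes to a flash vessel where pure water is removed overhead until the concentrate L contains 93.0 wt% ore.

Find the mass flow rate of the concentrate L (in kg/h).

ore entering = 448×0.787 + 1060×0.608 + 834×0.151 = 1123 kg/h.
All ore reports to L, so L = 1123/0.930 = 1207.5 kg/h.

1208 kg/h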